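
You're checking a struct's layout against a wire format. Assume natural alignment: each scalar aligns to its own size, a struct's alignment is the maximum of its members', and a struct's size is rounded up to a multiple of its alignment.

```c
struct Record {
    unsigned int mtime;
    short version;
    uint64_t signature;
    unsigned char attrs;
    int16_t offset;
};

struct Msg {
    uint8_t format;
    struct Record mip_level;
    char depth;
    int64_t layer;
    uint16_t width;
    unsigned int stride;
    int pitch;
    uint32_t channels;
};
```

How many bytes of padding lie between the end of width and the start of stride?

2

Record: mtime at 0 (size 4, align 4) → ends 4; version at 4 (size 2, align 2) → ends 6; pad 2 to align 8 for signature; signature at 8 (size 8, align 8) → ends 16; attrs at 16 (size 1, align 1) → ends 17; pad 1 to align 2 for offset; offset at 18 (size 2, align 2) → ends 20; tail pad 4 to reach multiple of 8; total 24 bytes, alignment 8
format at 0 (size 1, align 1) → ends 1
pad 7 to align 8 for mip_level
mip_level at 8 (size 24, align 8) → ends 32
depth at 32 (size 1, align 1) → ends 33
pad 7 to align 8 for layer
layer at 40 (size 8, align 8) → ends 48
width at 48 (size 2, align 2) → ends 50
pad 2 to align 4 for stride
stride at 52 (size 4, align 4) → ends 56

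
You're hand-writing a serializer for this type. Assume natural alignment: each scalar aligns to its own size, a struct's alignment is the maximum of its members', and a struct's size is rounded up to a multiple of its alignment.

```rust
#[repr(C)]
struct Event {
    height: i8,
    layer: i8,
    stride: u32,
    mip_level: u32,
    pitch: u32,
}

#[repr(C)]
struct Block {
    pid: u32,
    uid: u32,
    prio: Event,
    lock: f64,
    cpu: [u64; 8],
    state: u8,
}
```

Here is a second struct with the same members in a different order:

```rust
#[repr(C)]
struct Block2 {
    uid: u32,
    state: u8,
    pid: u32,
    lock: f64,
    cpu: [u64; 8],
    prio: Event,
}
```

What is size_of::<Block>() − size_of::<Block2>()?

0

Event: 0..1  height  (1B, 1-aligned); 1..2  layer  (1B, 1-aligned); 2..4  -- padding (2B); 4..8  stride  (4B, 4-aligned); 8..12  mip_level  (4B, 4-aligned); 12..16  pitch  (4B, 4-aligned); sizeof = 16, alignof = 4
0..4  pid  (4B, 4-aligned)
4..8  uid  (4B, 4-aligned)
8..24  prio  (16B, 4-aligned)
24..32  lock  (8B, 8-aligned)
32..96  cpu  (64B, 8-aligned)
96..97  state  (1B, 1-aligned)
97..104  -- tail padding (7B)
sizeof = 104, alignof = 8
— Block2 —
0..4  uid  (4B, 4-aligned)
4..5  state  (1B, 1-aligned)
5..8  -- padding (3B)
8..12  pid  (4B, 4-aligned)
12..16  -- padding (4B)
16..24  lock  (8B, 8-aligned)
24..88  cpu  (64B, 8-aligned)
88..104  prio  (16B, 4-aligned)
sizeof = 104, alignof = 8
104 − 104 = 0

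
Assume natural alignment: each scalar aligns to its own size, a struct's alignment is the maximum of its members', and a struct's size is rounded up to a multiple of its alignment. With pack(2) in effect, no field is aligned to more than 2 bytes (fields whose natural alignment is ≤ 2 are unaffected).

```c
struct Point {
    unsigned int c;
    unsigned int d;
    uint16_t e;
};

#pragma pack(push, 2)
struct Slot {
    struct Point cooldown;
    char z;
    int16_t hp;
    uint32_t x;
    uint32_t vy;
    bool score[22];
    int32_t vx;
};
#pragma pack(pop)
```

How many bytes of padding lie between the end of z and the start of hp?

Point: @0: c [4B, align 4] → 4; @4: d [4B, align 4] → 8; @8: e [2B, align 2] → 10; +2 tail pad (align 4); size 12, align 4
@0: cooldown [12B, align 2] → 12
@12: z [1B, align 1] → 13
+1 pad (align 2)
@14: hp [2B, align 2] → 16

1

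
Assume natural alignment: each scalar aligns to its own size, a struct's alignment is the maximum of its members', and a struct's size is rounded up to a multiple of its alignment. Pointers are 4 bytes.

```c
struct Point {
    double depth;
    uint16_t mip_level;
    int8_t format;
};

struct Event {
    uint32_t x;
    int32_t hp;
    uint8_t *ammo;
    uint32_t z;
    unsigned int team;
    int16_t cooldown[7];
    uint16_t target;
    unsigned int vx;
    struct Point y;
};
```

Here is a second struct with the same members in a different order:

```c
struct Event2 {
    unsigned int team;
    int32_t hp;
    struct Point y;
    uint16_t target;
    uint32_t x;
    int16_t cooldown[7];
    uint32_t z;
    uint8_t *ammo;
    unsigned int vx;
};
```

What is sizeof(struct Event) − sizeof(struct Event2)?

Point: @0: depth [8B, align 8] → 8; @8: mip_level [2B, align 2] → 10; @10: format [1B, align 1] → 11; +5 tail pad (align 8); size 16, align 8
@0: x [4B, align 4] → 4
@4: hp [4B, align 4] → 8
@8: ammo [4B, align 4] → 12
@12: z [4B, align 4] → 16
@16: team [4B, align 4] → 20
@20: cooldown [14B, align 2] → 34
@34: target [2B, align 2] → 36
@36: vx [4B, align 4] → 40
@40: y [16B, align 8] → 56
size 56, align 8
— Event2 —
@0: team [4B, align 4] → 4
@4: hp [4B, align 4] → 8
@8: y [16B, align 8] → 24
@24: target [2B, align 2] → 26
+2 pad (align 4)
@28: x [4B, align 4] → 32
@32: cooldown [14B, align 2] → 46
+2 pad (align 4)
@48: z [4B, align 4] → 52
@52: ammo [4B, align 4] → 56
@56: vx [4B, align 4] → 60
+4 tail pad (align 8)
size 64, align 8
56 − 64 = -8

-8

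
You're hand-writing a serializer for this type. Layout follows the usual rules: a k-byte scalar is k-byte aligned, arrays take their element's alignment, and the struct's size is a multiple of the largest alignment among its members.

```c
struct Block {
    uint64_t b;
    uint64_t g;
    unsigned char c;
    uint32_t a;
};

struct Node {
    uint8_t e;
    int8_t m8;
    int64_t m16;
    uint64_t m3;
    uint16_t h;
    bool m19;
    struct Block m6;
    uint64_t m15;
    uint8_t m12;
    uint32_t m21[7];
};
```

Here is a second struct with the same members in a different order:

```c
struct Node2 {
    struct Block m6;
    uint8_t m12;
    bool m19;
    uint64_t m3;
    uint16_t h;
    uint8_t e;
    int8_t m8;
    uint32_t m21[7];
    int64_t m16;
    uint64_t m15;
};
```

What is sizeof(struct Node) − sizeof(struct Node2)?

8

Block: @0: b [8B, align 8] → 8; @8: g [8B, align 8] → 16; @16: c [1B, align 1] → 17; +3 pad (align 4); @20: a [4B, align 4] → 24; size 24, align 8
@0: e [1B, align 1] → 1
@1: m8 [1B, align 1] → 2
+6 pad (align 8)
@8: m16 [8B, align 8] → 16
@16: m3 [8B, align 8] → 24
@24: h [2B, align 2] → 26
@26: m19 [1B, align 1] → 27
+5 pad (align 8)
@32: m6 [24B, align 8] → 56
@56: m15 [8B, align 8] → 64
@64: m12 [1B, align 1] → 65
+3 pad (align 4)
@68: m21 [28B, align 4] → 96
size 96, align 8
— Node2 —
@0: m6 [24B, align 8] → 24
@24: m12 [1B, align 1] → 25
@25: m19 [1B, align 1] → 26
+6 pad (align 8)
@32: m3 [8B, align 8] → 40
@40: h [2B, align 2] → 42
@42: e [1B, align 1] → 43
@43: m8 [1B, align 1] → 44
@44: m21 [28B, align 4] → 72
@72: m16 [8B, align 8] → 80
@80: m15 [8B, align 8] → 88
size 88, align 8
96 − 88 = 8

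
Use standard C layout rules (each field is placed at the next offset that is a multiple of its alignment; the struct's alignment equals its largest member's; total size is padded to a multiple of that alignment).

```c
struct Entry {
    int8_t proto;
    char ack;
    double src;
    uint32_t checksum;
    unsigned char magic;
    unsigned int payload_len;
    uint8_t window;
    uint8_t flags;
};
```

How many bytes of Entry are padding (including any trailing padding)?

proto at 0 (size 1, align 1) → ends 1
ack at 1 (size 1, align 1) → ends 2
pad 6 to align 8 for src
src at 8 (size 8, align 8) → ends 16
checksum at 16 (size 4, align 4) → ends 20
magic at 20 (size 1, align 1) → ends 21
pad 3 to align 4 for payload_len
payload_len at 24 (size 4, align 4) → ends 28
window at 28 (size 1, align 1) → ends 29
flags at 29 (size 1, align 1) → ends 30
tail pad 2 to reach multiple of 8
total 32 bytes, alignment 8
data bytes 21, size 32 → padding 11

11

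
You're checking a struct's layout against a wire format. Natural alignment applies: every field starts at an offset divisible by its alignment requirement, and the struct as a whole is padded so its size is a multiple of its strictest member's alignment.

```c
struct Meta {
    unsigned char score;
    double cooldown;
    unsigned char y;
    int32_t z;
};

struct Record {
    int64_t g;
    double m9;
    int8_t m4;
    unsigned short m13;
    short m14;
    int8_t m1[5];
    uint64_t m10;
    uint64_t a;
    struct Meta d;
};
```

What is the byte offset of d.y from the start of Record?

Meta: @0: score [1B, align 1] → 1; +7 pad (align 8); @8: cooldown [8B, align 8] → 16; @16: y [1B, align 1] → 17; +3 pad (align 4); @20: z [4B, align 4] → 24; size 24, align 8
@0: g [8B, align 8] → 8
@8: m9 [8B, align 8] → 16
@16: m4 [1B, align 1] → 17
+1 pad (align 2)
@18: m13 [2B, align 2] → 20
@20: m14 [2B, align 2] → 22
@22: m1 [5B, align 1] → 27
+5 pad (align 8)
@32: m10 [8B, align 8] → 40
@40: a [8B, align 8] → 48
@48: d [24B, align 8] → 72
within Meta: y at 16
48 + 16 = 64

64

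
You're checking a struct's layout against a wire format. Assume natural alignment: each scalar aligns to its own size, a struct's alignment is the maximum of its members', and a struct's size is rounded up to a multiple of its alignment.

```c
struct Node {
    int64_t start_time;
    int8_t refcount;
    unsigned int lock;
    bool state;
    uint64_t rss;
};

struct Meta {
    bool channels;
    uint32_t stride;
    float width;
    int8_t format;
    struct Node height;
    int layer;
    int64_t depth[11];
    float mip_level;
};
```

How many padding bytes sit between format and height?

Node: start_time at 0 (size 8, align 8) → ends 8; refcount at 8 (size 1, align 1) → ends 9; pad 3 to align 4 for lock; lock at 12 (size 4, align 4) → ends 16; state at 16 (size 1, align 1) → ends 17; pad 7 to align 8 for rss; rss at 24 (size 8, align 8) → ends 32; total 32 bytes, alignment 8
channels at 0 (size 1, align 1) → ends 1
pad 3 to align 4 for stride
stride at 4 (size 4, align 4) → ends 8
width at 8 (size 4, align 4) → ends 12
format at 12 (size 1, align 1) → ends 13
pad 3 to align 8 for height
height at 16 (size 32, align 8) → ends 48

3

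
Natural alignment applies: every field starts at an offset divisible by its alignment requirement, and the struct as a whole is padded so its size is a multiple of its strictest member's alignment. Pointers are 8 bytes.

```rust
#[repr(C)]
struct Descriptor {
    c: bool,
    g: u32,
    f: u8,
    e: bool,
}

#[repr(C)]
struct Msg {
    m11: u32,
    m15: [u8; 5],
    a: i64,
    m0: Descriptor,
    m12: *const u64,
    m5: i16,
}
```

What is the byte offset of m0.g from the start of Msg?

Descriptor: 0..1  c  (1B, 1-aligned); 1..4  -- padding (3B); 4..8  g  (4B, 4-aligned); 8..9  f  (1B, 1-aligned); 9..10  e  (1B, 1-aligned); 10..12  -- tail padding (2B); sizeof = 12, alignof = 4
0..4  m11  (4B, 4-aligned)
4..9  m15  (5B, 1-aligned)
9..16  -- padding (7B)
16..24  a  (8B, 8-aligned)
24..36  m0  (12B, 4-aligned)
within Descriptor: g at 4
24 + 4 = 28

28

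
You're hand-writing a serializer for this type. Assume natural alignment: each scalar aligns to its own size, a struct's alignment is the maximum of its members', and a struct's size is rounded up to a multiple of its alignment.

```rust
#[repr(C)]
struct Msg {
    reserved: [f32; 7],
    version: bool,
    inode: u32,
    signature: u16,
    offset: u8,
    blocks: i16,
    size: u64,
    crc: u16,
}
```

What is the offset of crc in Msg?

56

reserved at 0 (size 28, align 4) → ends 28
version at 28 (size 1, align 1) → ends 29
pad 3 to align 4 for inode
inode at 32 (size 4, align 4) → ends 36
signature at 36 (size 2, align 2) → ends 38
offset at 38 (size 1, align 1) → ends 39
pad 1 to align 2 for blocks
blocks at 40 (size 2, align 2) → ends 42
pad 6 to align 8 for size
size at 48 (size 8, align 8) → ends 56
crc at 56 (size 2, align 2) → ends 58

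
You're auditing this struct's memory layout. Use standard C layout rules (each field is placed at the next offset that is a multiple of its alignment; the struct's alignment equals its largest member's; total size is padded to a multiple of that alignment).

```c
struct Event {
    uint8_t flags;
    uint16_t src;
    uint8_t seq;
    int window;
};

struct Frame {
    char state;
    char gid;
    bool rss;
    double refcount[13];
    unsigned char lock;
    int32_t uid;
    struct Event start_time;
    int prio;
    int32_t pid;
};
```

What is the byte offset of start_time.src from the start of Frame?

122

Event: flags at 0 (size 1, align 1) → ends 1; pad 1 to align 2 for src; src at 2 (size 2, align 2) → ends 4; seq at 4 (size 1, align 1) → ends 5; pad 3 to align 4 for window; window at 8 (size 4, align 4) → ends 12; total 12 bytes, alignment 4
state at 0 (size 1, align 1) → ends 1
gid at 1 (size 1, align 1) → ends 2
rss at 2 (size 1, align 1) → ends 3
pad 5 to align 8 for refcount
refcount at 8 (size 104, align 8) → ends 112
lock at 112 (size 1, align 1) → ends 113
pad 3 to align 4 for uid
uid at 116 (size 4, align 4) → ends 120
start_time at 120 (size 12, align 4) → ends 132
within Event: src at 2
120 + 2 = 122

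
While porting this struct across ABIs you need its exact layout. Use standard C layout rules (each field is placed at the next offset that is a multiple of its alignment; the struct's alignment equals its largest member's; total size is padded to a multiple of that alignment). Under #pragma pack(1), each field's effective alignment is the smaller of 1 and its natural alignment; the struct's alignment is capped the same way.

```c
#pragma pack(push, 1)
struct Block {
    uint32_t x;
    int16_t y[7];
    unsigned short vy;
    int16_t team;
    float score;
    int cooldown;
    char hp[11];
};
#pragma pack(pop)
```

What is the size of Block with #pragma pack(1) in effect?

x at 0 (size 4, align 1) → ends 4
y at 4 (size 14, align 1) → ends 18
vy at 18 (size 2, align 1) → ends 20
team at 20 (size 2, align 1) → ends 22
score at 22 (size 4, align 1) → ends 26
cooldown at 26 (size 4, align 1) → ends 30
hp at 30 (size 11, align 1) → ends 41
total 41 bytes, alignment 1

41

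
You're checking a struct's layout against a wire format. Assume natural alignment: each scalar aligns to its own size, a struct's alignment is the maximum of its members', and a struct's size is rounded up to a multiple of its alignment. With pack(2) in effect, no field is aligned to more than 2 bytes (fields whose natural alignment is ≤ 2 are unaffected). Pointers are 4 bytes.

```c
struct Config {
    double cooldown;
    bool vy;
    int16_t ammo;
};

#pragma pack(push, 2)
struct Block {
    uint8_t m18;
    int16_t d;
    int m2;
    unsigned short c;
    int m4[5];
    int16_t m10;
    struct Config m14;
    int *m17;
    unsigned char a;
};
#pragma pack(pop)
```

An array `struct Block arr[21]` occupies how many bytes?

1134

Config: cooldown at 0 (size 8, align 8) → ends 8; vy at 8 (size 1, align 1) → ends 9; pad 1 to align 2 for ammo; ammo at 10 (size 2, align 2) → ends 12; tail pad 4 to reach multiple of 8; total 16 bytes, alignment 8
m18 at 0 (size 1, align 1) → ends 1
pad 1 to align 2 for d
d at 2 (size 2, align 2) → ends 4
m2 at 4 (size 4, align 2) → ends 8
c at 8 (size 2, align 2) → ends 10
m4 at 10 (size 20, align 2) → ends 30
m10 at 30 (size 2, align 2) → ends 32
m14 at 32 (size 16, align 2) → ends 48
m17 at 48 (size 4, align 2) → ends 52
a at 52 (size 1, align 1) → ends 53
tail pad 1 to reach multiple of 2
total 54 bytes, alignment 2
array of 21: 21 × 54 = 1134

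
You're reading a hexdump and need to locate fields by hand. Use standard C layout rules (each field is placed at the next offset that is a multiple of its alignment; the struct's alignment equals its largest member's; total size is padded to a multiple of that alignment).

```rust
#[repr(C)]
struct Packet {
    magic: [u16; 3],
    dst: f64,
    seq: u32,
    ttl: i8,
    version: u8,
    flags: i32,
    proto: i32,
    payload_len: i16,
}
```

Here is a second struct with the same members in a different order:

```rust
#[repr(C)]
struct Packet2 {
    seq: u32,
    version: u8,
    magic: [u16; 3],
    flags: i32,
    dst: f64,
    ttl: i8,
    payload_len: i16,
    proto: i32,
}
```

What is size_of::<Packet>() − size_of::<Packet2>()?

magic at 0 (size 6, align 2) → ends 6
pad 2 to align 8 for dst
dst at 8 (size 8, align 8) → ends 16
seq at 16 (size 4, align 4) → ends 20
ttl at 20 (size 1, align 1) → ends 21
version at 21 (size 1, align 1) → ends 22
pad 2 to align 4 for flags
flags at 24 (size 4, align 4) → ends 28
proto at 28 (size 4, align 4) → ends 32
payload_len at 32 (size 2, align 2) → ends 34
tail pad 6 to reach multiple of 8
total 40 bytes, alignment 8
— Packet2 —
seq at 0 (size 4, align 4) → ends 4
version at 4 (size 1, align 1) → ends 5
pad 1 to align 2 for magic
magic at 6 (size 6, align 2) → ends 12
flags at 12 (size 4, align 4) → ends 16
dst at 16 (size 8, align 8) → ends 24
ttl at 24 (size 1, align 1) → ends 25
pad 1 to align 2 for payload_len
payload_len at 26 (size 2, align 2) → ends 28
proto at 28 (size 4, align 4) → ends 32
total 32 bytes, alignment 8
40 − 32 = 8

8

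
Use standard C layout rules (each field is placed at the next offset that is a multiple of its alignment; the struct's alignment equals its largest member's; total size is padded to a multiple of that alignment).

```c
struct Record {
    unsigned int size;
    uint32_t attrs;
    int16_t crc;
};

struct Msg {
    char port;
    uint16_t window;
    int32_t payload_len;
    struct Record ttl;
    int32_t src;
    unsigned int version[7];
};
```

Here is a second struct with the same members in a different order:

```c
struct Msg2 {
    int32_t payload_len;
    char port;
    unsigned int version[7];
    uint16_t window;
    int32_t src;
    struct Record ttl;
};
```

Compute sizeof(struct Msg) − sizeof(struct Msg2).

Record: @0: size [4B, align 4] → 4; @4: attrs [4B, align 4] → 8; @8: crc [2B, align 2] → 10; +2 tail pad (align 4); size 12, align 4
@0: port [1B, align 1] → 1
+1 pad (align 2)
@2: window [2B, align 2] → 4
@4: payload_len [4B, align 4] → 8
@8: ttl [12B, align 4] → 20
@20: src [4B, align 4] → 24
@24: version [28B, align 4] → 52
size 52, align 4
— Msg2 —
@0: payload_len [4B, align 4] → 4
@4: port [1B, align 1] → 5
+3 pad (align 4)
@8: version [28B, align 4] → 36
@36: window [2B, align 2] → 38
+2 pad (align 4)
@40: src [4B, align 4] → 44
@44: ttl [12B, align 4] → 56
size 56, align 4
52 − 56 = -4

-4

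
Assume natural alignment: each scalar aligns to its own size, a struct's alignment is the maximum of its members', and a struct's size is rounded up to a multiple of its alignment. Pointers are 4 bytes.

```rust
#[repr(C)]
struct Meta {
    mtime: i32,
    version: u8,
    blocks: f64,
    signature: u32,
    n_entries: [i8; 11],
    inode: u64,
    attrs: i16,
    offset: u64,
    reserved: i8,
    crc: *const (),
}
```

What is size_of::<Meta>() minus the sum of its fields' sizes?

13

mtime at 0 (size 4, align 4) → ends 4
version at 4 (size 1, align 1) → ends 5
pad 3 to align 8 for blocks
blocks at 8 (size 8, align 8) → ends 16
signature at 16 (size 4, align 4) → ends 20
n_entries at 20 (size 11, align 1) → ends 31
pad 1 to align 8 for inode
inode at 32 (size 8, align 8) → ends 40
attrs at 40 (size 2, align 2) → ends 42
pad 6 to align 8 for offset
offset at 48 (size 8, align 8) → ends 56
reserved at 56 (size 1, align 1) → ends 57
pad 3 to align 4 for crc
crc at 60 (size 4, align 4) → ends 64
total 64 bytes, alignment 8
data bytes 51, size 64 → padding 13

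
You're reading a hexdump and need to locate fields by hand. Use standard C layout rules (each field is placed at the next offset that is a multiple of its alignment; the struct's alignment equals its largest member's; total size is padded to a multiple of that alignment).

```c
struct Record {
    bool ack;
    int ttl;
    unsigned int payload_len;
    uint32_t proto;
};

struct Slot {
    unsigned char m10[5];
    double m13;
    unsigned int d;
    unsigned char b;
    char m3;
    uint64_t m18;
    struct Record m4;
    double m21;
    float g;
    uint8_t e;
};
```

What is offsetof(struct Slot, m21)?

Record: @0: ack [1B, align 1] → 1; +3 pad (align 4); @4: ttl [4B, align 4] → 8; @8: payload_len [4B, align 4] → 12; @12: proto [4B, align 4] → 16; size 16, align 4
@0: m10 [5B, align 1] → 5
+3 pad (align 8)
@8: m13 [8B, align 8] → 16
@16: d [4B, align 4] → 20
@20: b [1B, align 1] → 21
@21: m3 [1B, align 1] → 22
+2 pad (align 8)
@24: m18 [8B, align 8] → 32
@32: m4 [16B, align 4] → 48
@48: m21 [8B, align 8] → 56

48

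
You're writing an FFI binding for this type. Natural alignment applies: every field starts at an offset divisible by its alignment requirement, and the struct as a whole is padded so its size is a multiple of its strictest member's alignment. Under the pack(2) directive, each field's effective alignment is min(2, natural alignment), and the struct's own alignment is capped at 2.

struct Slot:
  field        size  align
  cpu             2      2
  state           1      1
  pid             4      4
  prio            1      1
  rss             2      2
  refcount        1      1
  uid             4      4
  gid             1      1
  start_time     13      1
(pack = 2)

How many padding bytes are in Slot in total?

cpu at 0 (size 2, align 2) → ends 2
state at 2 (size 1, align 1) → ends 3
pad 1 to align 2 for pid
pid at 4 (size 4, align 2) → ends 8
prio at 8 (size 1, align 1) → ends 9
pad 1 to align 2 for rss
rss at 10 (size 2, align 2) → ends 12
refcount at 12 (size 1, align 1) → ends 13
pad 1 to align 2 for uid
uid at 14 (size 4, align 2) → ends 18
gid at 18 (size 1, align 1) → ends 19
start_time at 19 (size 13, align 1) → ends 32
total 32 bytes, alignment 2
data bytes 29, size 32 → padding 3

3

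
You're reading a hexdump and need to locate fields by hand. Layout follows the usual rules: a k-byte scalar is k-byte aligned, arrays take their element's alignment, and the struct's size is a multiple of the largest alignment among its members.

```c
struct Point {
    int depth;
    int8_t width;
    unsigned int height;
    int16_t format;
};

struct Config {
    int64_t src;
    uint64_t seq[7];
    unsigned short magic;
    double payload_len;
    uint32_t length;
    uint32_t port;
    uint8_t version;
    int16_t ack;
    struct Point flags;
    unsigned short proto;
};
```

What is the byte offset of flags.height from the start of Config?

100

Point: 0..4  depth  (4B, 4-aligned); 4..5  width  (1B, 1-aligned); 5..8  -- padding (3B); 8..12  height  (4B, 4-aligned); 12..14  format  (2B, 2-aligned); 14..16  -- tail padding (2B); sizeof = 16, alignof = 4
0..8  src  (8B, 8-aligned)
8..64  seq  (56B, 8-aligned)
64..66  magic  (2B, 2-aligned)
66..72  -- padding (6B)
72..80  payload_len  (8B, 8-aligned)
80..84  length  (4B, 4-aligned)
84..88  port  (4B, 4-aligned)
88..89  version  (1B, 1-aligned)
89..90  -- padding (1B)
90..92  ack  (2B, 2-aligned)
92..108  flags  (16B, 4-aligned)
within Point: height at 8
92 + 8 = 100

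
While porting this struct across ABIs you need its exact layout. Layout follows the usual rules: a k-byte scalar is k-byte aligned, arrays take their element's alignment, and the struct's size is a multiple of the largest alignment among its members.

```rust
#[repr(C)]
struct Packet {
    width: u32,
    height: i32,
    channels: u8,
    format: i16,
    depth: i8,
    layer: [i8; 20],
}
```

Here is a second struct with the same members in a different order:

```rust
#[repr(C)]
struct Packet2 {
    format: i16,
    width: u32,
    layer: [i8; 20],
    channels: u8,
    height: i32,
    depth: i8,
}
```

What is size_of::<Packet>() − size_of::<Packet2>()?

-4

0..4  width  (4B, 4-aligned)
4..8  height  (4B, 4-aligned)
8..9  channels  (1B, 1-aligned)
9..10  -- padding (1B)
10..12  format  (2B, 2-aligned)
12..13  depth  (1B, 1-aligned)
13..33  layer  (20B, 1-aligned)
33..36  -- tail padding (3B)
sizeof = 36, alignof = 4
— Packet2 —
0..2  format  (2B, 2-aligned)
2..4  -- padding (2B)
4..8  width  (4B, 4-aligned)
8..28  layer  (20B, 1-aligned)
28..29  channels  (1B, 1-aligned)
29..32  -- padding (3B)
32..36  height  (4B, 4-aligned)
36..37  depth  (1B, 1-aligned)
37..40  -- tail padding (3B)
sizeof = 40, alignof = 4
36 − 40 = -4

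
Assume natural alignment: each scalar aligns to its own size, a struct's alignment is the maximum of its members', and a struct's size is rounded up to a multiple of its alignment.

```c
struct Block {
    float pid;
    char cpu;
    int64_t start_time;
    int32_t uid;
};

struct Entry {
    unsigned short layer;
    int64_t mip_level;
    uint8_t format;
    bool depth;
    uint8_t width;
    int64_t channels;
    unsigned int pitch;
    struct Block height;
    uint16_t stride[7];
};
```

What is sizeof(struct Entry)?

Block: @0: pid [4B, align 4] → 4; @4: cpu [1B, align 1] → 5; +3 pad (align 8); @8: start_time [8B, align 8] → 16; @16: uid [4B, align 4] → 20; +4 tail pad (align 8); size 24, align 8
@0: layer [2B, align 2] → 2
+6 pad (align 8)
@8: mip_level [8B, align 8] → 16
@16: format [1B, align 1] → 17
@17: depth [1B, align 1] → 18
@18: width [1B, align 1] → 19
+5 pad (align 8)
@24: channels [8B, align 8] → 32
@32: pitch [4B, align 4] → 36
+4 pad (align 8)
@40: height [24B, align 8] → 64
@64: stride [14B, align 2] → 78
+2 tail pad (align 8)
size 80, align 8

80 bytes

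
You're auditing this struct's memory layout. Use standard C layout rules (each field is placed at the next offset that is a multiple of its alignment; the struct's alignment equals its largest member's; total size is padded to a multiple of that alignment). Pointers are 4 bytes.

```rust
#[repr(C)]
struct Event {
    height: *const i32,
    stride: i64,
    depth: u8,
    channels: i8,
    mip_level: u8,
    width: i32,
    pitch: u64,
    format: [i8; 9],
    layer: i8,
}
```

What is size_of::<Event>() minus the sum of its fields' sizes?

height at 0 (size 4, align 4) → ends 4
pad 4 to align 8 for stride
stride at 8 (size 8, align 8) → ends 16
depth at 16 (size 1, align 1) → ends 17
channels at 17 (size 1, align 1) → ends 18
mip_level at 18 (size 1, align 1) → ends 19
pad 1 to align 4 for width
width at 20 (size 4, align 4) → ends 24
pitch at 24 (size 8, align 8) → ends 32
format at 32 (size 9, align 1) → ends 41
layer at 41 (size 1, align 1) → ends 42
tail pad 6 to reach multiple of 8
total 48 bytes, alignment 8
data bytes 37, size 48 → padding 11

11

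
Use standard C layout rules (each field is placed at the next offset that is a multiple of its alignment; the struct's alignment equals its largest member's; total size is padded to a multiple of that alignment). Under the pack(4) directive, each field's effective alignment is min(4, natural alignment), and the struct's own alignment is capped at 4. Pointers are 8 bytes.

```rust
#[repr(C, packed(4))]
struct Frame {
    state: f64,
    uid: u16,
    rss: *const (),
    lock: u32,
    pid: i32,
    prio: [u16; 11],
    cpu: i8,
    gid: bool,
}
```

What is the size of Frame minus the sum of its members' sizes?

@0: state [8B, align 4] → 8
@8: uid [2B, align 2] → 10
+2 pad (align 4)
@12: rss [8B, align 4] → 20
@20: lock [4B, align 4] → 24
@24: pid [4B, align 4] → 28
@28: prio [22B, align 2] → 50
@50: cpu [1B, align 1] → 51
@51: gid [1B, align 1] → 52
size 52, align 4
data bytes 50, size 52 → padding 2

2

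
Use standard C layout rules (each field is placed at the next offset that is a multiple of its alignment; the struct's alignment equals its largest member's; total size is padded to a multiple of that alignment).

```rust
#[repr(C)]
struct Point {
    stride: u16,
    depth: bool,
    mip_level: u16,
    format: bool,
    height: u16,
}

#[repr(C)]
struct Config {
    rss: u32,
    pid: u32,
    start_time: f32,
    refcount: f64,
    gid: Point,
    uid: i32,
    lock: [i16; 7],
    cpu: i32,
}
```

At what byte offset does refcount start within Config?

Point: @0: stride [2B, align 2] → 2; @2: depth [1B, align 1] → 3; +1 pad (align 2); @4: mip_level [2B, align 2] → 6; @6: format [1B, align 1] → 7; +1 pad (align 2); @8: height [2B, align 2] → 10; size 10, align 2
@0: rss [4B, align 4] → 4
@4: pid [4B, align 4] → 8
@8: start_time [4B, align 4] → 12
+4 pad (align 8)
@16: refcount [8B, align 8] → 24

16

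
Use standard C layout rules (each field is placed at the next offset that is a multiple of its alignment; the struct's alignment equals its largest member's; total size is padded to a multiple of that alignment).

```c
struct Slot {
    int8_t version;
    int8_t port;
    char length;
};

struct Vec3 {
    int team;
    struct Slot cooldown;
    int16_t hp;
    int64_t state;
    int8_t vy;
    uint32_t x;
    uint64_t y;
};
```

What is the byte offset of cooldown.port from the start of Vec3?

5

Slot: version at 0 (size 1, align 1) → ends 1; port at 1 (size 1, align 1) → ends 2; length at 2 (size 1, align 1) → ends 3; total 3 bytes, alignment 1
team at 0 (size 4, align 4) → ends 4
cooldown at 4 (size 3, align 1) → ends 7
within Slot: port at 1
4 + 1 = 5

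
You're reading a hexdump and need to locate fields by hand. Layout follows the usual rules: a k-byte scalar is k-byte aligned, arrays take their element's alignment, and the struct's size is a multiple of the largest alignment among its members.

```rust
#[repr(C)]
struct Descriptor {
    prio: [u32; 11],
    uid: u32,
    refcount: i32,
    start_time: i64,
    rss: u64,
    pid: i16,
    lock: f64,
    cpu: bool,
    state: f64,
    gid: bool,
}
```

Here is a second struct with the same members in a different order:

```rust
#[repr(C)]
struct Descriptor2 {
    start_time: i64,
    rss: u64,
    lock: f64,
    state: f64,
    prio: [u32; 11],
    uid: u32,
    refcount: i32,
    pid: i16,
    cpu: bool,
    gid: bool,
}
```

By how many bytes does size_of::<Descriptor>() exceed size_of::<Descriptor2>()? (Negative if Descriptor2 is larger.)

@0: prio [44B, align 4] → 44
@44: uid [4B, align 4] → 48
@48: refcount [4B, align 4] → 52
+4 pad (align 8)
@56: start_time [8B, align 8] → 64
@64: rss [8B, align 8] → 72
@72: pid [2B, align 2] → 74
+6 pad (align 8)
@80: lock [8B, align 8] → 88
@88: cpu [1B, align 1] → 89
+7 pad (align 8)
@96: state [8B, align 8] → 104
@104: gid [1B, align 1] → 105
+7 tail pad (align 8)
size 112, align 8
— Descriptor2 —
@0: start_time [8B, align 8] → 8
@8: rss [8B, align 8] → 16
@16: lock [8B, align 8] → 24
@24: state [8B, align 8] → 32
@32: prio [44B, align 4] → 76
@76: uid [4B, align 4] → 80
@80: refcount [4B, align 4] → 84
@84: pid [2B, align 2] → 86
@86: cpu [1B, align 1] → 87
@87: gid [1B, align 1] → 88
size 88, align 8
112 − 88 = 24

24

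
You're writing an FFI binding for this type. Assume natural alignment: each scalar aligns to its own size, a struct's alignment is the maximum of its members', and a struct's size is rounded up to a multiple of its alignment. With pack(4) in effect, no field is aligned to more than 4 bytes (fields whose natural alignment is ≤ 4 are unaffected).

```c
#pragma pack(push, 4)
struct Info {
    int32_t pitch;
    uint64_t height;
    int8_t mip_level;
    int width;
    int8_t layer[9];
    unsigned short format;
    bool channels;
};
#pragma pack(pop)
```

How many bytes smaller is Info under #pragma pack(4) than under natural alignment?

natural layout:
  0..4  pitch  (4B, 4-aligned)
  4..8  -- padding (4B)
  8..16  height  (8B, 8-aligned)
  16..17  mip_level  (1B, 1-aligned)
  17..20  -- padding (3B)
  20..24  width  (4B, 4-aligned)
  24..33  layer  (9B, 1-aligned)
  33..34  -- padding (1B)
  34..36  format  (2B, 2-aligned)
  36..37  channels  (1B, 1-aligned)
  37..40  -- tail padding (3B)
  sizeof = 40, alignof = 8
packed(4) layout:
  0..4  pitch  (4B, 4-aligned)
  4..12  height  (8B, 4-aligned)
  12..13  mip_level  (1B, 1-aligned)
  13..16  -- padding (3B)
  16..20  width  (4B, 4-aligned)
  20..29  layer  (9B, 1-aligned)
  29..30  -- padding (1B)
  30..32  format  (2B, 2-aligned)
  32..33  channels  (1B, 1-aligned)
  33..36  -- tail padding (3B)
  sizeof = 36, alignof = 4
40 − 36 = 4

4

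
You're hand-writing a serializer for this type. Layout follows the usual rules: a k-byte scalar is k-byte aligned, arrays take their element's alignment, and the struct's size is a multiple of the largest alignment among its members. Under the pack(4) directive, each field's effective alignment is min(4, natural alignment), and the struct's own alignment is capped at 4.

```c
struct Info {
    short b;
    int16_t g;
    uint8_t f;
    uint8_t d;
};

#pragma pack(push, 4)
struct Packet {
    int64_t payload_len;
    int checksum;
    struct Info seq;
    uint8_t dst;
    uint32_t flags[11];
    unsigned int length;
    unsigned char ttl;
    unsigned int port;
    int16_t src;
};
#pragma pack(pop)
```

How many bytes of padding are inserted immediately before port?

Info: b at 0 (size 2, align 2) → ends 2; g at 2 (size 2, align 2) → ends 4; f at 4 (size 1, align 1) → ends 5; d at 5 (size 1, align 1) → ends 6; total 6 bytes, alignment 2
payload_len at 0 (size 8, align 4) → ends 8
checksum at 8 (size 4, align 4) → ends 12
seq at 12 (size 6, align 2) → ends 18
dst at 18 (size 1, align 1) → ends 19
pad 1 to align 4 for flags
flags at 20 (size 44, align 4) → ends 64
length at 64 (size 4, align 4) → ends 68
ttl at 68 (size 1, align 1) → ends 69
pad 3 to align 4 for port
port at 72 (size 4, align 4) → ends 76

3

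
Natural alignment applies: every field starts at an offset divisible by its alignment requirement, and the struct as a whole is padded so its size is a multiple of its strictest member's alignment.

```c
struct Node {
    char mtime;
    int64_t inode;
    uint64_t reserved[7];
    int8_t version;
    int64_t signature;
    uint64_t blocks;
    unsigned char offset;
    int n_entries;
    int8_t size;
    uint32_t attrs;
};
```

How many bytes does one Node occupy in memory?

0..1  mtime  (1B, 1-aligned)
1..8  -- padding (7B)
8..16  inode  (8B, 8-aligned)
16..72  reserved  (56B, 8-aligned)
72..73  version  (1B, 1-aligned)
73..80  -- padding (7B)
80..88  signature  (8B, 8-aligned)
88..96  blocks  (8B, 8-aligned)
96..97  offset  (1B, 1-aligned)
97..100  -- padding (3B)
100..104  n_entries  (4B, 4-aligned)
104..105  size  (1B, 1-aligned)
105..108  -- padding (3B)
108..112  attrs  (4B, 4-aligned)
sizeof = 112, alignof = 8

112 bytes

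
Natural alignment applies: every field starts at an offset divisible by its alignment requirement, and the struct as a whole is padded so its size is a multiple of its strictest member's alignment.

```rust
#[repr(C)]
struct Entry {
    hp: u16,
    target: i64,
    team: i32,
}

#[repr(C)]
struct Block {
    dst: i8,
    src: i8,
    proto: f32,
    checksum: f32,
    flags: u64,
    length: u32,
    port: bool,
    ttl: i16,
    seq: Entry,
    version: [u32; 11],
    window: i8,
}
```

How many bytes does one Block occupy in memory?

Entry: @0: hp [2B, align 2] → 2; +6 pad (align 8); @8: target [8B, align 8] → 16; @16: team [4B, align 4] → 20; +4 tail pad (align 8); size 24, align 8
@0: dst [1B, align 1] → 1
@1: src [1B, align 1] → 2
+2 pad (align 4)
@4: proto [4B, align 4] → 8
@8: checksum [4B, align 4] → 12
+4 pad (align 8)
@16: flags [8B, align 8] → 24
@24: length [4B, align 4] → 28
@28: port [1B, align 1] → 29
+1 pad (align 2)
@30: ttl [2B, align 2] → 32
@32: seq [24B, align 8] → 56
@56: version [44B, align 4] → 100
@100: window [1B, align 1] → 101
+3 tail pad (align 8)
size 104, align 8

104 bytes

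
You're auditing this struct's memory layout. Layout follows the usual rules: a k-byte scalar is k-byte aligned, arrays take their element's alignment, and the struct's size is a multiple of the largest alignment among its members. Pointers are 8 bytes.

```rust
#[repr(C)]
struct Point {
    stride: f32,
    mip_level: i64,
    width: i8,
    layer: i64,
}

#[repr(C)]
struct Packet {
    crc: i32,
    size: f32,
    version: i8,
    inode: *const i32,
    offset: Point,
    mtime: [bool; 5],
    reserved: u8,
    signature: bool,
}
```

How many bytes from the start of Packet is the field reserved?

61

Point: 0..4  stride  (4B, 4-aligned); 4..8  -- padding (4B); 8..16  mip_level  (8B, 8-aligned); 16..17  width  (1B, 1-aligned); 17..24  -- padding (7B); 24..32  layer  (8B, 8-aligned); sizeof = 32, alignof = 8
0..4  crc  (4B, 4-aligned)
4..8  size  (4B, 4-aligned)
8..9  version  (1B, 1-aligned)
9..16  -- padding (7B)
16..24  inode  (8B, 8-aligned)
24..56  offset  (32B, 8-aligned)
56..61  mtime  (5B, 1-aligned)
61..62  reserved  (1B, 1-aligned)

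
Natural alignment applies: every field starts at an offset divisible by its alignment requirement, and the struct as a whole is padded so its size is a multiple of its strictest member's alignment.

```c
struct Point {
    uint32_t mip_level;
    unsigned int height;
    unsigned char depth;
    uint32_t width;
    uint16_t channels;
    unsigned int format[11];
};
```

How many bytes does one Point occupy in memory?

0..4  mip_level  (4B, 4-aligned)
4..8  height  (4B, 4-aligned)
8..9  depth  (1B, 1-aligned)
9..12  -- padding (3B)
12..16  width  (4B, 4-aligned)
16..18  channels  (2B, 2-aligned)
18..20  -- padding (2B)
20..64  format  (44B, 4-aligned)
sizeof = 64, alignof = 4

64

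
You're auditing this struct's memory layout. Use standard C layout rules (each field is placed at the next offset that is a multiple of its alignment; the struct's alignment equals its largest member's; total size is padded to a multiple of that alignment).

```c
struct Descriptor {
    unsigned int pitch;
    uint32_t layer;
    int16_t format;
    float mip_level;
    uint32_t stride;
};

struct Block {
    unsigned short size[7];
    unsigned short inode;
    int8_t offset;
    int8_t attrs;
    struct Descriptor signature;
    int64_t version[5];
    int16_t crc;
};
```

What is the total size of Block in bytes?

Descriptor: pitch at 0 (size 4, align 4) → ends 4; layer at 4 (size 4, align 4) → ends 8; format at 8 (size 2, align 2) → ends 10; pad 2 to align 4 for mip_level; mip_level at 12 (size 4, align 4) → ends 16; stride at 16 (size 4, align 4) → ends 20; total 20 bytes, alignment 4
size at 0 (size 14, align 2) → ends 14
inode at 14 (size 2, align 2) → ends 16
offset at 16 (size 1, align 1) → ends 17
attrs at 17 (size 1, align 1) → ends 18
pad 2 to align 4 for signature
signature at 20 (size 20, align 4) → ends 40
version at 40 (size 40, align 8) → ends 80
crc at 80 (size 2, align 2) → ends 82
tail pad 6 to reach multiple of 8
total 88 bytes, alignment 8

88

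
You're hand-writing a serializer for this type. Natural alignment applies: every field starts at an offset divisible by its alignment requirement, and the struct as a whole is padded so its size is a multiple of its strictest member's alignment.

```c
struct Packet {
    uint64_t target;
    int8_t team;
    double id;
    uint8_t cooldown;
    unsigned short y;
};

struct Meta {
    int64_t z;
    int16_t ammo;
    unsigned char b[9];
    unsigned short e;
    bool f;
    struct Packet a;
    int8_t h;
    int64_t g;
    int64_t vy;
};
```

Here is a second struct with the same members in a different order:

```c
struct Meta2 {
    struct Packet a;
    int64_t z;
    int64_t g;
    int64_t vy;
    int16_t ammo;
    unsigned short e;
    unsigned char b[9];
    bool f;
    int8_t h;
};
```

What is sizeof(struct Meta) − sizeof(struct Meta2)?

Packet: 0..8  target  (8B, 8-aligned); 8..9  team  (1B, 1-aligned); 9..16  -- padding (7B); 16..24  id  (8B, 8-aligned); 24..25  cooldown  (1B, 1-aligned); 25..26  -- padding (1B); 26..28  y  (2B, 2-aligned); 28..32  -- tail padding (4B); sizeof = 32, alignof = 8
0..8  z  (8B, 8-aligned)
8..10  ammo  (2B, 2-aligned)
10..19  b  (9B, 1-aligned)
19..20  -- padding (1B)
20..22  e  (2B, 2-aligned)
22..23  f  (1B, 1-aligned)
23..24  -- padding (1B)
24..56  a  (32B, 8-aligned)
56..57  h  (1B, 1-aligned)
57..64  -- padding (7B)
64..72  g  (8B, 8-aligned)
72..80  vy  (8B, 8-aligned)
sizeof = 80, alignof = 8
— Meta2 —
0..32  a  (32B, 8-aligned)
32..40  z  (8B, 8-aligned)
40..48  g  (8B, 8-aligned)
48..56  vy  (8B, 8-aligned)
56..58  ammo  (2B, 2-aligned)
58..60  e  (2B, 2-aligned)
60..69  b  (9B, 1-aligned)
69..70  f  (1B, 1-aligned)
70..71  h  (1B, 1-aligned)
71..72  -- tail padding (1B)
sizeof = 72, alignof = 8
80 − 72 = 8

8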